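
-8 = -8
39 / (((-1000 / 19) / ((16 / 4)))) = -741 / 250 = -2.96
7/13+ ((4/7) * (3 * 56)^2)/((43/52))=10902829/559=19504.17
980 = 980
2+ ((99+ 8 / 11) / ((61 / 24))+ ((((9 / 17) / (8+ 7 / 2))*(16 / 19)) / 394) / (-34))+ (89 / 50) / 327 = 41.24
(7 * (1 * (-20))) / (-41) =140 / 41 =3.41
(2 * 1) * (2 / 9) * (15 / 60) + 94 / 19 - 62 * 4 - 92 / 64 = -668621 / 2736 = -244.38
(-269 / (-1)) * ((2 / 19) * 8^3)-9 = 14488.68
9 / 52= 0.17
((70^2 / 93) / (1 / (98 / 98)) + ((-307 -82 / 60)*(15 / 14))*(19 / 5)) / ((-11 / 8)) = 31321034 / 35805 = 874.77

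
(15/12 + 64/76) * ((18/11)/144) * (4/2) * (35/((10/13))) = 14469/6688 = 2.16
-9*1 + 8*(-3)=-33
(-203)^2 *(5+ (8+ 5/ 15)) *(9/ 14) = 353220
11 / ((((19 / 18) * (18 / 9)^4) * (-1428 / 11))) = -363 / 72352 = -0.01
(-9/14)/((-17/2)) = 9/119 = 0.08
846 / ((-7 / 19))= -16074 / 7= -2296.29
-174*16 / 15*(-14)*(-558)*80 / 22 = -57996288 / 11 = -5272389.82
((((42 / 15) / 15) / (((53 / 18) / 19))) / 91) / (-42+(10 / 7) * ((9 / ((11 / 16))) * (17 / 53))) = -2926 / 7958275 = -0.00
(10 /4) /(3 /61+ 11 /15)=4575 /1432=3.19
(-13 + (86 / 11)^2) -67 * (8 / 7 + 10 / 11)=-75685 / 847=-89.36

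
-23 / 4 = -5.75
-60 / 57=-20 / 19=-1.05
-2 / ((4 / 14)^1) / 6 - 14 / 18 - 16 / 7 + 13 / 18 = -3.51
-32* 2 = -64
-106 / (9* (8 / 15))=-265 / 12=-22.08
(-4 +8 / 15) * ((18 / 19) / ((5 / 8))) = -2496 / 475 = -5.25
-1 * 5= -5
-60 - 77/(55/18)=-426/5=-85.20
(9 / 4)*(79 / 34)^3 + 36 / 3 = 6323943 / 157216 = 40.22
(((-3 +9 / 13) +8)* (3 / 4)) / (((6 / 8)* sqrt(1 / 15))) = 74* sqrt(15) / 13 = 22.05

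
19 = 19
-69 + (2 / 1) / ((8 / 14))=-65.50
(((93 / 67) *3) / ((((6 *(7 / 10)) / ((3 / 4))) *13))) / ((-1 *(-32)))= 1395 / 780416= 0.00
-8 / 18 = -4 / 9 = -0.44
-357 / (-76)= 357 / 76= 4.70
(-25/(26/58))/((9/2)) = -1450/117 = -12.39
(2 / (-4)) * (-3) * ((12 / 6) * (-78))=-234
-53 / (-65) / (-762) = -53 / 49530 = -0.00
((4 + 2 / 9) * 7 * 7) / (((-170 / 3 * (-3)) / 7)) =6517 / 765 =8.52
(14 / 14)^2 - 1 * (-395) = 396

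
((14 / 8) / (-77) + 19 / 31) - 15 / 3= -6015 / 1364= -4.41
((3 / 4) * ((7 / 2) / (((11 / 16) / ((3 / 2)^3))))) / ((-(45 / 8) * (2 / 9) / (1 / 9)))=-63 / 55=-1.15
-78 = -78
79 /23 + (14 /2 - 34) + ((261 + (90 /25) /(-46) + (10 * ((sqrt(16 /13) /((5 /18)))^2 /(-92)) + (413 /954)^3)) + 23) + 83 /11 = 3801609706393969 /14278382169480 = 266.25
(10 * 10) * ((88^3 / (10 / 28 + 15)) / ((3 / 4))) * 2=1526497280 / 129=11833312.25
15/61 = 0.25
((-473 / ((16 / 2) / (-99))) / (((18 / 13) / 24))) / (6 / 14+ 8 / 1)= 1420419 / 118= 12037.45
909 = 909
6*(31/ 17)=186/ 17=10.94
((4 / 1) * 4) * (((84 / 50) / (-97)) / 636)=-56 / 128525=-0.00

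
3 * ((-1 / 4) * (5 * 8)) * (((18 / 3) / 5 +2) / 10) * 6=-288 / 5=-57.60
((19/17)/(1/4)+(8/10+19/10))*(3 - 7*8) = -380.04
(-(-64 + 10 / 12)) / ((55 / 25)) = 1895 / 66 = 28.71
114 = 114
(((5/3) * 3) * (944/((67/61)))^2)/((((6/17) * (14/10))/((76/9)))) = 53552060454400/848421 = 63119678.15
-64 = -64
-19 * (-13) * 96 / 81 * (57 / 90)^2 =713336 / 6075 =117.42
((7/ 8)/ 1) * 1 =7/ 8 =0.88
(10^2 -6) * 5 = 470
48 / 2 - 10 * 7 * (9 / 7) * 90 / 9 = -876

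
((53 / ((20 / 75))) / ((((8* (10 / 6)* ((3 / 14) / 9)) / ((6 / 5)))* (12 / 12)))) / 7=4293 / 40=107.32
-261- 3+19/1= -245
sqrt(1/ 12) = 0.29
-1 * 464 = -464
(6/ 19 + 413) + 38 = 8575/ 19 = 451.32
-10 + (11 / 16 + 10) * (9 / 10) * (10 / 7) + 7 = 1203 / 112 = 10.74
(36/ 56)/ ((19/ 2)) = 0.07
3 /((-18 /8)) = -4 /3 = -1.33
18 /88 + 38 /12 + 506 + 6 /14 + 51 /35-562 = -234433 /4620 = -50.74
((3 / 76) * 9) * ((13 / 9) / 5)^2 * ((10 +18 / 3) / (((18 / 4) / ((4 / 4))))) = 1352 / 12825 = 0.11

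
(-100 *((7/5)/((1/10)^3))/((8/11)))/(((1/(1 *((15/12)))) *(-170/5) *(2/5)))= 1203125/68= 17693.01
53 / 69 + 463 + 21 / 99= 117387 / 253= 463.98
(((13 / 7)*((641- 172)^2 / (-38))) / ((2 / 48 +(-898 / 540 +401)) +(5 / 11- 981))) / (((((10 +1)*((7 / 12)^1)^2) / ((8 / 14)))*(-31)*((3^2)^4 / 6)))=-11491840 / 137951914653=-0.00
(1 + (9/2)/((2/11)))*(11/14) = 20.23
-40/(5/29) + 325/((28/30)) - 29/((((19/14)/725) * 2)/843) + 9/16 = -13895426299/2128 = -6529805.59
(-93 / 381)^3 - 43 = -88110260 / 2048383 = -43.01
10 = 10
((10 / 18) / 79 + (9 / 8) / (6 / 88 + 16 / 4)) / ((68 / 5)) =360895 / 17308584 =0.02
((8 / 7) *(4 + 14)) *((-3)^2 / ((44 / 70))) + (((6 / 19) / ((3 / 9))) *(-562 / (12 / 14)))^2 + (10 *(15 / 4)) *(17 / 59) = 386142.48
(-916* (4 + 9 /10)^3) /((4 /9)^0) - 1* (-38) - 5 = -26933371 /250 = -107733.48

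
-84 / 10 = -42 / 5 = -8.40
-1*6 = -6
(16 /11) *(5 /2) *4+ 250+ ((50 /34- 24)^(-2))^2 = 62616399436841 /236694289931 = 264.55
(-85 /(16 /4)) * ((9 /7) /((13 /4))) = -765 /91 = -8.41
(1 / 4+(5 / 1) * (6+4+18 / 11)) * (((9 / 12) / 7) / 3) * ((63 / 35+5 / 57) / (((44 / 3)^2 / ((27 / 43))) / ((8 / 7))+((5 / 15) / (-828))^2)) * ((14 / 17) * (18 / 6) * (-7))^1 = -7467850038852 / 32858216214725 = -0.23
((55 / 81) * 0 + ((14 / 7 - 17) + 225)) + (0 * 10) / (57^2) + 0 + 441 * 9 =4179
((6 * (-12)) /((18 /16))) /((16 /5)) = -20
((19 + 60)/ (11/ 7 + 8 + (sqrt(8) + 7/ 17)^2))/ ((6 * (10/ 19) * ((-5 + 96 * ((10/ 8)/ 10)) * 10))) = 1556868721/ 75953259120 - 361346237 * sqrt(2)/ 189883147800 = 0.02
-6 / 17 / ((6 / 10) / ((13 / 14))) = -65 / 119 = -0.55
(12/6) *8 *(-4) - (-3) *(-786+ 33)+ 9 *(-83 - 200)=-4870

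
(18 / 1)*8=144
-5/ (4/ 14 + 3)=-35/ 23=-1.52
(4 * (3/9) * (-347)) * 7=-9716/3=-3238.67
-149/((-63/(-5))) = -11.83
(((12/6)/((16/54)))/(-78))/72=-1/832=-0.00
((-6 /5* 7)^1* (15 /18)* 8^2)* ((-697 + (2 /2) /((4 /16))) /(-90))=-17248 /5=-3449.60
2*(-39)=-78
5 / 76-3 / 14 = -79 / 532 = -0.15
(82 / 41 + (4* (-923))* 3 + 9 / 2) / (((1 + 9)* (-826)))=22139 / 16520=1.34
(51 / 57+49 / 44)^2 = 2819041 / 698896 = 4.03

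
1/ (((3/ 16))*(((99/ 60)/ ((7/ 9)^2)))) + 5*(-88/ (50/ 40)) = -2807008/ 8019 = -350.04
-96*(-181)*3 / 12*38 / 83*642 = 1276821.98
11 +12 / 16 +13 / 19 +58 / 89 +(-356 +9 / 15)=-11577063 / 33820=-342.31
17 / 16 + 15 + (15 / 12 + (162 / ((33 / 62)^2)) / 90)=229089 / 9680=23.67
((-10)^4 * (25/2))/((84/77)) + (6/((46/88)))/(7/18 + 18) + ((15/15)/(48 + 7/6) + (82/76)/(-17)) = 498718263739679/4352428230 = 114583.91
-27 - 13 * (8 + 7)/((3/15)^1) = -1002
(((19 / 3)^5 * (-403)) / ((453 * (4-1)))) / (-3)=997867897 / 990711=1007.22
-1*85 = -85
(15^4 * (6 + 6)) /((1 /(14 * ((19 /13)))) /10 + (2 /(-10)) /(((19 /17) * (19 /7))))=-6140610000 /617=-9952366.29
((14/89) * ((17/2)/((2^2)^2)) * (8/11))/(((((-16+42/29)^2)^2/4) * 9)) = 84166439/139715635157208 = 0.00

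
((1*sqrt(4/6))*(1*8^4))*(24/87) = 922.58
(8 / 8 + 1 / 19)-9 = -151 / 19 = -7.95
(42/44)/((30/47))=329/220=1.50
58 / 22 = 29 / 11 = 2.64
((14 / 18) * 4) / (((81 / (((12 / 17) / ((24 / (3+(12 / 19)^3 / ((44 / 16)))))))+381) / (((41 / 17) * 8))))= 714083552 / 15129569475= 0.05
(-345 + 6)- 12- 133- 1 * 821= -1305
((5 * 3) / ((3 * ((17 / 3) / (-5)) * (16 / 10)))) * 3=-1125 / 136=-8.27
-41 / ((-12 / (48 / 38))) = 82 / 19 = 4.32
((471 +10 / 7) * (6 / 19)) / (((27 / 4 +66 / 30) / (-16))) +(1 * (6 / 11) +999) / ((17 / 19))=3786056055 / 4451909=850.43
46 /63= 0.73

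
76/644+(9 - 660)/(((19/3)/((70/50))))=-2199226/15295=-143.79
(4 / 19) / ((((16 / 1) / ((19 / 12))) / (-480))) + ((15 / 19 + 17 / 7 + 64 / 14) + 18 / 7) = 48 / 133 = 0.36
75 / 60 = 5 / 4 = 1.25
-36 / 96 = -3 / 8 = -0.38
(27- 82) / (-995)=11 / 199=0.06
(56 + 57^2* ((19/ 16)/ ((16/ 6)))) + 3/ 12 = 192393/ 128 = 1503.07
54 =54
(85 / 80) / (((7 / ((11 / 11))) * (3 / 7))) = 0.35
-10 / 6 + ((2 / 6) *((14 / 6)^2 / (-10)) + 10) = 2201 / 270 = 8.15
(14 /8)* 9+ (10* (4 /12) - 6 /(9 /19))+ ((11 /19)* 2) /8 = 374 /57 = 6.56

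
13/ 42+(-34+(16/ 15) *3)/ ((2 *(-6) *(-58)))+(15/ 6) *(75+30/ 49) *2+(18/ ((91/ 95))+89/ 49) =147390167/ 369460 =398.93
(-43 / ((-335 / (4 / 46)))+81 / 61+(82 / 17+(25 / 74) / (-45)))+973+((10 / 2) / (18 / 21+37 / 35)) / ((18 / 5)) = 289685180934 / 295633145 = 979.88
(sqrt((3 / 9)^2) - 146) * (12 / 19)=-92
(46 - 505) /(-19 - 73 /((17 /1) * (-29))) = 24.35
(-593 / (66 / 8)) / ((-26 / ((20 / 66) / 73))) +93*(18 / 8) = 865054297 / 4133844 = 209.26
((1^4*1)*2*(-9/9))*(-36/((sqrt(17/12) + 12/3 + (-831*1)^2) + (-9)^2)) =596718144/5723902767775- 144*sqrt(51)/5723902767775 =0.00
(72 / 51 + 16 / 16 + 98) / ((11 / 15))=25605 / 187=136.93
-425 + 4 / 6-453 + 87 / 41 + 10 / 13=-1398233 / 1599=-874.44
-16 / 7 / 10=-8 / 35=-0.23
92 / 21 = 4.38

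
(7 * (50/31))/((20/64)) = 1120/31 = 36.13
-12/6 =-2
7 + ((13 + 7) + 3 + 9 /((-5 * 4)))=591 /20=29.55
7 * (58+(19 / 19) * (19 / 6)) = 2569 / 6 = 428.17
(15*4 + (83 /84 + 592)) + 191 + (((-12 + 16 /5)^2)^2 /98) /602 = 93371097413 /110617500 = 844.09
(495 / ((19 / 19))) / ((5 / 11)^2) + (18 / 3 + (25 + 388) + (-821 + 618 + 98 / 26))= 2615.57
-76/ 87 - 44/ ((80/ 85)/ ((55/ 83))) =-920027/ 28884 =-31.85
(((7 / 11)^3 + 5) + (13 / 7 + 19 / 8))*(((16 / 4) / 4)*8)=707335 / 9317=75.92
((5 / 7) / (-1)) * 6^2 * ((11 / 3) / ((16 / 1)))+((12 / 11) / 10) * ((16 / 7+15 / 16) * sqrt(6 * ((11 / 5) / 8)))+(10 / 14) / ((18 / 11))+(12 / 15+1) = -4607 / 1260+1083 * sqrt(165) / 30800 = -3.20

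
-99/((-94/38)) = 1881/47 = 40.02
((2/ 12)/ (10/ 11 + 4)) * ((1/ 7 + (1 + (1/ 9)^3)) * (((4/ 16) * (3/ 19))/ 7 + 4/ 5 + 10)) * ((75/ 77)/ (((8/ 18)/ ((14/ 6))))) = 2.15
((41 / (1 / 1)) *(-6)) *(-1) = 246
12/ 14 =6/ 7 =0.86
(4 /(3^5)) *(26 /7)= 104 /1701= 0.06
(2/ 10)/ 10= 0.02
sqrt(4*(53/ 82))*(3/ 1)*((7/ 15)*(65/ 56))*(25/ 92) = 325*sqrt(4346)/ 30176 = 0.71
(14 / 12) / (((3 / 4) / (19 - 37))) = -28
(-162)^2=26244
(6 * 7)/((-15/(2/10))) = -14/25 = -0.56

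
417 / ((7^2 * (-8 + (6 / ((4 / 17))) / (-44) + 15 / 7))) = -36696 / 27755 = -1.32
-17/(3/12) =-68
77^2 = 5929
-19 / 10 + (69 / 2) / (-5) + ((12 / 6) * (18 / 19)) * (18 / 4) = -26 / 95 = -0.27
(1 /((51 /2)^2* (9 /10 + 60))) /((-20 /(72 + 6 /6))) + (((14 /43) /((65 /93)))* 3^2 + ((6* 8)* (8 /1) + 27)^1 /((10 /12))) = 2202107911838 /4427305155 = 497.39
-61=-61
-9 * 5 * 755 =-33975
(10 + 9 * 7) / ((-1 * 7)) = -73 / 7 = -10.43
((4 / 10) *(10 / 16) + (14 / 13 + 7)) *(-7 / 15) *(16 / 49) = -1732 / 1365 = -1.27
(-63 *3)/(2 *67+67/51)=-1.40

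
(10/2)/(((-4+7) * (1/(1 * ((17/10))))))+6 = 53/6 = 8.83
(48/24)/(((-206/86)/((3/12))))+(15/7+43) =44.93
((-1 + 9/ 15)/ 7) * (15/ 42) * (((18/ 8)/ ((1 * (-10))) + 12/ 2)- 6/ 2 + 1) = -151/ 1960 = -0.08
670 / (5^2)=134 / 5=26.80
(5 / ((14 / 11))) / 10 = 11 / 28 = 0.39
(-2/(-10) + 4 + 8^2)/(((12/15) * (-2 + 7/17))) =-5797/108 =-53.68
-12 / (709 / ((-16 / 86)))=96 / 30487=0.00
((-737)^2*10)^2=29503256256100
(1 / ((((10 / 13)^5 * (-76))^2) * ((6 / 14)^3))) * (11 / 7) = 74305727106611 / 1559520000000000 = 0.05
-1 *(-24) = 24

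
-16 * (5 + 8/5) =-528/5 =-105.60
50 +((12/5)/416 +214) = 137283/520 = 264.01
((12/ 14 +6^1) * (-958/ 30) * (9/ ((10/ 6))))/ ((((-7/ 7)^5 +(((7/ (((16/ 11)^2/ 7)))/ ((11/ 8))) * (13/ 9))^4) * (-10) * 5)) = 0.00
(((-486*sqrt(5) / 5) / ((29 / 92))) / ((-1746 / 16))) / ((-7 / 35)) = -39744*sqrt(5) / 2813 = -31.59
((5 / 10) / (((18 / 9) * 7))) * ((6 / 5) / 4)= 3 / 280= 0.01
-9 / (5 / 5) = -9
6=6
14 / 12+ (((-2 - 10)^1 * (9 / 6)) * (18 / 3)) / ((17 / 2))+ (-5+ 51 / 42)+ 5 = -10.32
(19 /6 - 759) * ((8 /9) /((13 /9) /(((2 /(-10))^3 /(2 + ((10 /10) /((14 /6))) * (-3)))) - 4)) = 126980 /25131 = 5.05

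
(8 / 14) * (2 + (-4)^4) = 147.43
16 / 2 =8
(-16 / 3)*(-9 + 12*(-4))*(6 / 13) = 1824 / 13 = 140.31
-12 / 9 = -4 / 3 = -1.33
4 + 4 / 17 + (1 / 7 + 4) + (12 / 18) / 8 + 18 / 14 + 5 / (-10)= 13205 / 1428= 9.25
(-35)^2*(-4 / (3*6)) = -2450 / 9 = -272.22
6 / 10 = 3 / 5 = 0.60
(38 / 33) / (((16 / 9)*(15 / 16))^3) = 342 / 1375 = 0.25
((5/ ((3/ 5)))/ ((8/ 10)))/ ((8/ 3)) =125/ 32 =3.91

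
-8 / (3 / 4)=-32 / 3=-10.67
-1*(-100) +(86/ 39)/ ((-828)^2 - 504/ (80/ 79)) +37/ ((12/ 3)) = 116759261549/ 1068734628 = 109.25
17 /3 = 5.67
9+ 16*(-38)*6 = -3639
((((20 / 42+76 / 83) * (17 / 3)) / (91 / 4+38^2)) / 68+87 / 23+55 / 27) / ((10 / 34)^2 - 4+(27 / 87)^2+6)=748548797906957 / 280760116366611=2.67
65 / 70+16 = 16.93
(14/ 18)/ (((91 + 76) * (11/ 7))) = 49/ 16533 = 0.00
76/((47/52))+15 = 4657/47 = 99.09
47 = 47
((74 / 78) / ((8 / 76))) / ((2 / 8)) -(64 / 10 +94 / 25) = 25244 / 975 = 25.89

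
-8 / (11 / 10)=-80 / 11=-7.27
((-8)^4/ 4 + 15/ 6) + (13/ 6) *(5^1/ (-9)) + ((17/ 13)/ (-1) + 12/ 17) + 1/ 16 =97835599/ 95472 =1024.76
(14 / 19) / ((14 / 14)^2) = 14 / 19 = 0.74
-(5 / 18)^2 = -25 / 324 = -0.08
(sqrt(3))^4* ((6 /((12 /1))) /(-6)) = -3 /4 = -0.75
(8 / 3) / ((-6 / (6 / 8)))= -1 / 3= -0.33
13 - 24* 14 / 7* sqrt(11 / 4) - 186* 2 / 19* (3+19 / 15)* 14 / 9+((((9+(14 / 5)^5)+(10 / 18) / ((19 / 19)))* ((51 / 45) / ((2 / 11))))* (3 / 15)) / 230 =-1068929972851 / 9217968750 - 24* sqrt(11) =-195.56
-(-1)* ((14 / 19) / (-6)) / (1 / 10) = -70 / 57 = -1.23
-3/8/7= -3/56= -0.05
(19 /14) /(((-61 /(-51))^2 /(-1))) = -49419 /52094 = -0.95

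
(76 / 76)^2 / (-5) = -1 / 5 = -0.20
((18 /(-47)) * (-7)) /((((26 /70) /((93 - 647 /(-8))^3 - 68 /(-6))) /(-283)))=-1679489742147105 /156416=-10737327013.52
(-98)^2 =9604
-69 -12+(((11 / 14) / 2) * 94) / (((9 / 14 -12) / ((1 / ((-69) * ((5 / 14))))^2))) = -1533024307 / 18924975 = -81.01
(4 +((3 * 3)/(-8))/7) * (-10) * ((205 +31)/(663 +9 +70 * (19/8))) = -253700/23471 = -10.81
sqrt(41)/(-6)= -sqrt(41)/6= -1.07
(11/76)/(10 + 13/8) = 22/1767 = 0.01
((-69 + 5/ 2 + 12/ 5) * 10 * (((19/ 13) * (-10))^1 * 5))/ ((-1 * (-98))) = 304475/ 637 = 477.98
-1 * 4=-4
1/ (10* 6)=1/ 60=0.02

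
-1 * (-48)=48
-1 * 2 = -2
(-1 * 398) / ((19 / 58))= -1214.95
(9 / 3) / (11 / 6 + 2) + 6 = 156 / 23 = 6.78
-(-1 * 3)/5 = 3/5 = 0.60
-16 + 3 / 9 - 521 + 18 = -1556 / 3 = -518.67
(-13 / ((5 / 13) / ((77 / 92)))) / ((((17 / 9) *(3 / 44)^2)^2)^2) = -45702383508733952 / 9604915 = -4758228834.79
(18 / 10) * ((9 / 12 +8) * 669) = 42147 / 4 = 10536.75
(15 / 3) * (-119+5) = -570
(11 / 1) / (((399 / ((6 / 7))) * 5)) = 22 / 4655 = 0.00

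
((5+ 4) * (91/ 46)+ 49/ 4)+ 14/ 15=42763/ 1380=30.99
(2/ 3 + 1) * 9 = 15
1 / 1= 1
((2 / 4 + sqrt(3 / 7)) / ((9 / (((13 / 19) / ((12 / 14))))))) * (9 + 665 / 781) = 350077 / 801306 + 50011 * sqrt(21) / 400653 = 1.01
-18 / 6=-3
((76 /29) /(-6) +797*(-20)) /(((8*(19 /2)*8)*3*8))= -693409 /634752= -1.09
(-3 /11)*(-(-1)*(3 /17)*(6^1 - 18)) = 108 /187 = 0.58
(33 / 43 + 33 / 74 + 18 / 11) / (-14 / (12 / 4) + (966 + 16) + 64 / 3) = 299241 / 104865992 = 0.00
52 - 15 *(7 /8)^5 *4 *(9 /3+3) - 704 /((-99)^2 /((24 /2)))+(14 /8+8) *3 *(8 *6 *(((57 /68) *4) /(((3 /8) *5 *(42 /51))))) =124122153703 /42577920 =2915.18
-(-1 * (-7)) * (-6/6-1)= 14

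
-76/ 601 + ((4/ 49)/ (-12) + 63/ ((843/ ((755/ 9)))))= 50776584/ 8275169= 6.14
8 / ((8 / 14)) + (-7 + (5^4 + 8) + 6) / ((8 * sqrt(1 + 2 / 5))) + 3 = 17 + 79 * sqrt(35) / 7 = 83.77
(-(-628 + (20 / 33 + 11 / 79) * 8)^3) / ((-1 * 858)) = -2132273897176959904 / 7601168950947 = -280519.21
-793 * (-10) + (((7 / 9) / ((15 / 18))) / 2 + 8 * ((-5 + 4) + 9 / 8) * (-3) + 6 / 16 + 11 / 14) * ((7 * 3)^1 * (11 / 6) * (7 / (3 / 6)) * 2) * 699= -20527373 / 20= -1026368.65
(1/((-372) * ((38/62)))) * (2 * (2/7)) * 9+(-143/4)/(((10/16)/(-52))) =1977961/665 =2974.38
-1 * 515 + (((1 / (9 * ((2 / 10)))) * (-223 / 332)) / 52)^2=-12432974965415 / 24141701376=-515.00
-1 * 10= -10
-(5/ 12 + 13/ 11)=-211/ 132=-1.60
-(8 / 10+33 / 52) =-373 / 260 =-1.43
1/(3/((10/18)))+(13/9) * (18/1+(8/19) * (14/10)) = 69349/2565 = 27.04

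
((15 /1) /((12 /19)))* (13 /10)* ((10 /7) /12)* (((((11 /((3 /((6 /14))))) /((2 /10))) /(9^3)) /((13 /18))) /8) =5225 /762048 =0.01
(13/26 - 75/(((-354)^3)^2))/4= 327995829592391/2623966636739328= 0.12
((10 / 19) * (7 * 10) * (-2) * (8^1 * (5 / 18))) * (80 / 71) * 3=-2240000 / 4047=-553.50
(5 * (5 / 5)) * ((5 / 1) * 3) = 75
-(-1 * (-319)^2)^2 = -10355301121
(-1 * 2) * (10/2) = -10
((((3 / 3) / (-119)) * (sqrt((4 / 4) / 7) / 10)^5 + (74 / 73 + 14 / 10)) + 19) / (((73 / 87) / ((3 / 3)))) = 679992 / 26645-87 * sqrt(7) / 297964100000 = 25.52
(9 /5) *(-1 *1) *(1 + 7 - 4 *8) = 216 /5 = 43.20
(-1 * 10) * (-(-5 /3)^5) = -31250 /243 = -128.60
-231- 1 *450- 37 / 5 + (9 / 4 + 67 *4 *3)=2357 / 20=117.85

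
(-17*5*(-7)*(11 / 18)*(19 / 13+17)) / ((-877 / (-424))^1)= 111003200 / 34203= 3245.42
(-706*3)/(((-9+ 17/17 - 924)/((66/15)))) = 11649/1165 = 10.00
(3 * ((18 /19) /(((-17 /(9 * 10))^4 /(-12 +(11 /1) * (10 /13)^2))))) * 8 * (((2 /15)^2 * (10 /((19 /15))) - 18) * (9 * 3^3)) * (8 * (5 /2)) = 43377503483289600000 /5095532689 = 8512849613.73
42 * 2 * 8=672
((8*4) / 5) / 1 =32 / 5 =6.40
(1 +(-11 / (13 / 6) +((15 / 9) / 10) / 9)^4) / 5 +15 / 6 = 133.64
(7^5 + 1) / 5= 16808 / 5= 3361.60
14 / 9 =1.56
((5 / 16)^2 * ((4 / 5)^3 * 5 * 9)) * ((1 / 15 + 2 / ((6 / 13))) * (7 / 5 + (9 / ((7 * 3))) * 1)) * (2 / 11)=576 / 175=3.29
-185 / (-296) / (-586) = -5 / 4688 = -0.00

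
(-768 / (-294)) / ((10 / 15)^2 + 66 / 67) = 38592 / 21119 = 1.83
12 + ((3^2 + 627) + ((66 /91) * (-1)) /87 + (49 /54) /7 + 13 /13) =92503679 /142506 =649.12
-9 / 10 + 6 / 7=-3 / 70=-0.04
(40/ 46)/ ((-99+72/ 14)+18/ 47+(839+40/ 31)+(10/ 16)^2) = 13054720/ 11217761641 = 0.00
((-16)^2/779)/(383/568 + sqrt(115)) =-55691264/28788000309 + 82591744 *sqrt(115)/28788000309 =0.03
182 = 182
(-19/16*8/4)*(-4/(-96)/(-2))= 19/384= 0.05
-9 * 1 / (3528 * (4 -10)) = 1 / 2352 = 0.00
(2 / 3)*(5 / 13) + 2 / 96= 173 / 624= 0.28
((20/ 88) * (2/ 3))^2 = 25/ 1089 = 0.02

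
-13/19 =-0.68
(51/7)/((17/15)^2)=675/119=5.67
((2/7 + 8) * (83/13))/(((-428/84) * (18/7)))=-16849/4173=-4.04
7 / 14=1 / 2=0.50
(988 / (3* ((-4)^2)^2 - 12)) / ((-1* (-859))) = 247 / 162351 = 0.00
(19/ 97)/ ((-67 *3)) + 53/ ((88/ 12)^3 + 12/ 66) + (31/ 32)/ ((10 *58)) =2862804410857/ 21201992373120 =0.14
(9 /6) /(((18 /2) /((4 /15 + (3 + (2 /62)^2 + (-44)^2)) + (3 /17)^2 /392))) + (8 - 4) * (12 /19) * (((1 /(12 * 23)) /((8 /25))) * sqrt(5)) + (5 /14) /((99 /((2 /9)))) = 25 * sqrt(5) /874 + 313525314171493 /970029632880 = 323.28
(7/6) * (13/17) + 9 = 1009/102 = 9.89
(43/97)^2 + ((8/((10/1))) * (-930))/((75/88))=-205295791/235225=-872.76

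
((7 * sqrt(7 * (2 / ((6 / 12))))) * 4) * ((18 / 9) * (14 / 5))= 1568 * sqrt(7) / 5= 829.71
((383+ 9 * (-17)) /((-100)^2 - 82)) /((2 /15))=575 /3306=0.17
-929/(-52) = 929/52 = 17.87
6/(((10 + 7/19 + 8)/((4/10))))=228/1745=0.13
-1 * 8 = -8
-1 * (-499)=499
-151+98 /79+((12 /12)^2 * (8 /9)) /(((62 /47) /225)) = 4539 /2449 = 1.85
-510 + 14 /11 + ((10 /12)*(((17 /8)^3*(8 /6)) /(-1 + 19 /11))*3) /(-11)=-34652039 /67584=-512.73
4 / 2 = 2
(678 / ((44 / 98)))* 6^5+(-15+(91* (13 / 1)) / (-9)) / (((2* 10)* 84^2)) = 82026298038191 / 6985440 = 11742466.91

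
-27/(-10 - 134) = 3/16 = 0.19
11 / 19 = 0.58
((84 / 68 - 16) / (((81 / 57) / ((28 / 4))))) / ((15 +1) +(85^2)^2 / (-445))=424441 / 684480537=0.00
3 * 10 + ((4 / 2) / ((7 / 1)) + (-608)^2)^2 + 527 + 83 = 6695932553860 / 49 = 136651684772.65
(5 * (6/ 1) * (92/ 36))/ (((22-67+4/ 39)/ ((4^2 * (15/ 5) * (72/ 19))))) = -10333440/ 33269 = -310.60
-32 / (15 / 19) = -608 / 15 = -40.53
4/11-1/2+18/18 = 19/22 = 0.86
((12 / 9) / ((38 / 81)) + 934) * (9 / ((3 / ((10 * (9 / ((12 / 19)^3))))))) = 4016125 / 4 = 1004031.25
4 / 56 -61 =-853 / 14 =-60.93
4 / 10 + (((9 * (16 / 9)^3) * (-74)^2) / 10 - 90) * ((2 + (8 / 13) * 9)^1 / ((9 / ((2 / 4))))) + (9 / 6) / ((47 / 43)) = 51495595529 / 4454190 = 11561.16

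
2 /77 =0.03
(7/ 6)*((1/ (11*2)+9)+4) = 2009/ 132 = 15.22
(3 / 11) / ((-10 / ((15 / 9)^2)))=-5 / 66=-0.08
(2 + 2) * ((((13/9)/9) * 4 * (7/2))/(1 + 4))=728/405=1.80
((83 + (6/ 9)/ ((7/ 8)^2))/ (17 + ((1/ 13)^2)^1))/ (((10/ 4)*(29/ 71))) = 147935671/ 30629655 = 4.83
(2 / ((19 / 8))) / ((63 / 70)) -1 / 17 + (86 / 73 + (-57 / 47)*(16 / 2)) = -76272503 / 9973917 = -7.65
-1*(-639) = 639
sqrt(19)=4.36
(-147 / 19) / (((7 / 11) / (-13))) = 3003 / 19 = 158.05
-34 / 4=-17 / 2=-8.50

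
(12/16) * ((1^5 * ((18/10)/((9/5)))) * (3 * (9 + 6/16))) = 675/32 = 21.09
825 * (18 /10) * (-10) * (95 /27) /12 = -26125 /6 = -4354.17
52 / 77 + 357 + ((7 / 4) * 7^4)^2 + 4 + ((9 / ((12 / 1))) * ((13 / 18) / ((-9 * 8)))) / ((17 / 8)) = 9983727246461 / 565488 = 17655064.73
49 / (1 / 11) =539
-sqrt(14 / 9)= -sqrt(14) / 3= -1.25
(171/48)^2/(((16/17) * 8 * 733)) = 55233/24018944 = 0.00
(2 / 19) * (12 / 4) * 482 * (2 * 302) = 1746768 / 19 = 91935.16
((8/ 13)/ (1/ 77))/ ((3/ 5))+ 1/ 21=7191/ 91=79.02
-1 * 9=-9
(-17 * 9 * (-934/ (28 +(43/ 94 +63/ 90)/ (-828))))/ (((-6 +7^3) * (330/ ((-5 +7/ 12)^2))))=72321011193/ 80782469504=0.90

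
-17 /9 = -1.89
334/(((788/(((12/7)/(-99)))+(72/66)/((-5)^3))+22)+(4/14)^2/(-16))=-90013000/12258211227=-0.01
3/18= 1/6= 0.17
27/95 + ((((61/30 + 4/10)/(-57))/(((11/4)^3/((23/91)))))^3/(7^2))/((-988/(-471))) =1273411081908048318701162759/4480520473401589125392758875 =0.28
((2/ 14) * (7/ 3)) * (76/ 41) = 0.62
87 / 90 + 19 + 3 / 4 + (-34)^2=70603 / 60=1176.72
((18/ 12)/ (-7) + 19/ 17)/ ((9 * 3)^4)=215/ 126482958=0.00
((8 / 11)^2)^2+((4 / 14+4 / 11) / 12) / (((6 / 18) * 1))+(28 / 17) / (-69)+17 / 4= 2244806897 / 480869004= 4.67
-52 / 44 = -13 / 11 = -1.18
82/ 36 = 41/ 18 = 2.28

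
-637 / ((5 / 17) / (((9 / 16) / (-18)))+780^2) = -1547 / 1477520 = -0.00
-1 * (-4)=4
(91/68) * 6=273/34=8.03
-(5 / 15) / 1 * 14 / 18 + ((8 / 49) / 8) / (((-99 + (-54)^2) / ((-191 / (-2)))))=-214145 / 828198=-0.26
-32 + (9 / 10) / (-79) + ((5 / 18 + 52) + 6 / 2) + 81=370667 / 3555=104.27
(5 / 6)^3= 125 / 216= 0.58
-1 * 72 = -72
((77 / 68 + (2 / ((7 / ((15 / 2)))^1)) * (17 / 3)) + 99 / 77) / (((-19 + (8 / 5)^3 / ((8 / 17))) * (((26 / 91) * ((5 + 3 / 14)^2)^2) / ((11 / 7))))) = -594333250 / 56484101349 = -0.01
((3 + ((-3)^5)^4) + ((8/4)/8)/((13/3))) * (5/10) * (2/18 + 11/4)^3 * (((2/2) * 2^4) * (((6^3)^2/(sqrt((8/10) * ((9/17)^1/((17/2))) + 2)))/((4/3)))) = 10104394379878772847 * sqrt(14810)/77012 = 15967223918742241.91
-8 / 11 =-0.73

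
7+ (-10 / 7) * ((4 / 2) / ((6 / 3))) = 39 / 7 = 5.57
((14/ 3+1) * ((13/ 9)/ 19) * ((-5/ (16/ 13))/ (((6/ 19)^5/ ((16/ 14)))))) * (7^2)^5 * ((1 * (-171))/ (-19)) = -1619179109490.14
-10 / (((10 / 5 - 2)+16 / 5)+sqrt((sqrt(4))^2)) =-25 / 13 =-1.92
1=1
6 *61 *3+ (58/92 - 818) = 12909/46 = 280.63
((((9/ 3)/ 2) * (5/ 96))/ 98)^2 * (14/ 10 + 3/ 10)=85/ 78675968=0.00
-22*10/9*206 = -45320/9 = -5035.56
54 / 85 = 0.64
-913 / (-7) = 913 / 7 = 130.43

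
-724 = -724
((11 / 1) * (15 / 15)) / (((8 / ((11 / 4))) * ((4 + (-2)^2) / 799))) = 96679 / 256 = 377.65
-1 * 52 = -52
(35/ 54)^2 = 1225/ 2916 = 0.42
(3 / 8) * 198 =297 / 4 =74.25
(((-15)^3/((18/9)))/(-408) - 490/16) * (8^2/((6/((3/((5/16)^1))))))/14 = -23056/119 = -193.75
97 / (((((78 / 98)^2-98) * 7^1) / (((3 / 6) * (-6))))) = 99813 / 233777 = 0.43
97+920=1017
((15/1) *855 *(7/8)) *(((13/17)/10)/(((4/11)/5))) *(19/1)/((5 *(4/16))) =48783735/272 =179351.97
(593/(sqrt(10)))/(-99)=-1.89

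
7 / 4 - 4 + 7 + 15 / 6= 29 / 4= 7.25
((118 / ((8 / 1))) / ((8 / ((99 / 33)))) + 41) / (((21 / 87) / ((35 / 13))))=519.00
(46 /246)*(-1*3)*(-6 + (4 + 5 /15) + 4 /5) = 0.49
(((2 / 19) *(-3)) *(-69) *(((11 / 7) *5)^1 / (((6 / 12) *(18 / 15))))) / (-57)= -12650 / 2527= -5.01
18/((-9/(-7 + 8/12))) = 38/3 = 12.67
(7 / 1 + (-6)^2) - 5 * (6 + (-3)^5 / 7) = 186.57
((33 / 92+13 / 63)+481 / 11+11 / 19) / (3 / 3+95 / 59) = 17.19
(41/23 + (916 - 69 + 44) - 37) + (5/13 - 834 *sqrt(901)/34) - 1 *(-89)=282605/299 - 417 *sqrt(901)/17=208.88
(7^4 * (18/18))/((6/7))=16807/6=2801.17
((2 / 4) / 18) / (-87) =-1 / 3132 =-0.00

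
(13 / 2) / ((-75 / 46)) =-299 / 75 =-3.99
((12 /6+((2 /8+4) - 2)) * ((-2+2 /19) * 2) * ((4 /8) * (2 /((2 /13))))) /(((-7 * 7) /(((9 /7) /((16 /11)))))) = 196911 /104272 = 1.89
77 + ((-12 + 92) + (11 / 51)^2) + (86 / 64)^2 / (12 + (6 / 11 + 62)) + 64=482820200299 / 2184007680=221.07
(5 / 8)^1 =5 / 8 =0.62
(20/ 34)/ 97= 10/ 1649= 0.01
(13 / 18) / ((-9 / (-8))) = 0.64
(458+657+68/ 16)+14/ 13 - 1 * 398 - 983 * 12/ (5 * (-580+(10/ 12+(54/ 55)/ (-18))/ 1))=726.40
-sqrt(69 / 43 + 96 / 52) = -1.86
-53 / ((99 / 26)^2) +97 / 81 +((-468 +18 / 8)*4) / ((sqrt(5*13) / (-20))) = -24091 / 9801 +7452*sqrt(65) / 13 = 4619.08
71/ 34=2.09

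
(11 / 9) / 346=0.00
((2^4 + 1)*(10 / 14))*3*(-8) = -291.43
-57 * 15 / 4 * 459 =-392445 / 4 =-98111.25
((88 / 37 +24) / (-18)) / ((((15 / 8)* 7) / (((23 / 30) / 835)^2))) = -516304 / 5485156228125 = -0.00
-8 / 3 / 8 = -1 / 3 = -0.33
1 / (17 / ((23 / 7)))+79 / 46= 10459 / 5474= 1.91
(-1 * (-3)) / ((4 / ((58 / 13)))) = 87 / 26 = 3.35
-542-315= -857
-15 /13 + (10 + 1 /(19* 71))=155148 /17537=8.85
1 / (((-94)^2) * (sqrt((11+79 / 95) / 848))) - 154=-154+sqrt(1414835) / 1241458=-154.00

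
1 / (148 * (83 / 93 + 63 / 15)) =465 / 350464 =0.00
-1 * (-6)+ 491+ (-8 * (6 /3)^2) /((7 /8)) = 3223 /7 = 460.43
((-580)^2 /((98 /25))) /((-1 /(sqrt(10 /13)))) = -4205000 * sqrt(130) /637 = -75265.90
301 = 301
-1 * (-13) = 13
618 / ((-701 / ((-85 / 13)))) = 5.76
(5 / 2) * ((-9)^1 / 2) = -45 / 4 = -11.25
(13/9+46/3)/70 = 151/630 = 0.24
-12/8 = -3/2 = -1.50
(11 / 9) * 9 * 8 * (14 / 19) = 1232 / 19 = 64.84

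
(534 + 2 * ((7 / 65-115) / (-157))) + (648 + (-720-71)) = 4005091 / 10205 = 392.46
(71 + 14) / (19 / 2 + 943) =34 / 381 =0.09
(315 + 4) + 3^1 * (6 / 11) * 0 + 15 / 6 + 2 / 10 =3217 / 10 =321.70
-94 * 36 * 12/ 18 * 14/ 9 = -10528/ 3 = -3509.33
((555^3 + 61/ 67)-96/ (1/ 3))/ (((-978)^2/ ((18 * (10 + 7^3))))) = 2021611653835/ 1780123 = 1135658.41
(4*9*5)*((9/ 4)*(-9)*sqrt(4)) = -7290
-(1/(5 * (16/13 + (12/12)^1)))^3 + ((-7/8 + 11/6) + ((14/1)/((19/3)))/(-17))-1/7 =113274388867/165430587000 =0.68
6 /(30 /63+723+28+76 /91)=1638 /205381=0.01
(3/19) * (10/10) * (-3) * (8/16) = -9/38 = -0.24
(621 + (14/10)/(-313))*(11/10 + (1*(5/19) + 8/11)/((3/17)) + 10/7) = 57875601687/11447975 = 5055.53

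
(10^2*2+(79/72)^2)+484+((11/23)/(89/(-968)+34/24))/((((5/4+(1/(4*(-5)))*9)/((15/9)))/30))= 324642950657/458685504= 707.77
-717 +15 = -702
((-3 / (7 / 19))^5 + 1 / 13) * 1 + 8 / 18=-70396945442 / 1966419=-35799.57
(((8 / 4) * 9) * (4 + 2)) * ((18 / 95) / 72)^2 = 27 / 36100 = 0.00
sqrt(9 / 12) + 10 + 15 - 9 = 16.87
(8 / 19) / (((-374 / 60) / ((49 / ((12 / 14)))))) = -13720 / 3553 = -3.86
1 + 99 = 100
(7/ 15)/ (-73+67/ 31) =-217/ 32940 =-0.01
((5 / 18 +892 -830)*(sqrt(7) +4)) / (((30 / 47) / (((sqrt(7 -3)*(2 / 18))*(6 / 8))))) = 52687*sqrt(7) / 3240 +52687 / 810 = 108.07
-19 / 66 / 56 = -19 / 3696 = -0.01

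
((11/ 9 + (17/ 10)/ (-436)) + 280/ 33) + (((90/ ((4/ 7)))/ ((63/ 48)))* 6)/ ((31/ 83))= 25924642987/ 13380840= 1937.45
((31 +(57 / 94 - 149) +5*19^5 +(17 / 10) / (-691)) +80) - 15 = 2010398172238 / 162385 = 12380442.60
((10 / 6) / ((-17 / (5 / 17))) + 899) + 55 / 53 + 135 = 47559694 / 45951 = 1035.01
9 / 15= 3 / 5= 0.60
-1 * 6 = -6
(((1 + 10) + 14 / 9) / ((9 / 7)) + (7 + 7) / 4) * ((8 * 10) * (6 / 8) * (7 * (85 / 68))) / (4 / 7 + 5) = 2632525 / 2106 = 1250.01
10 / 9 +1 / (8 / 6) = 67 / 36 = 1.86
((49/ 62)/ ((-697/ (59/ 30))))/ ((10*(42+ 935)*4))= -2891/ 50664093600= -0.00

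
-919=-919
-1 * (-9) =9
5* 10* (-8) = -400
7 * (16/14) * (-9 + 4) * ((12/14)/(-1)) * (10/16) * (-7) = -150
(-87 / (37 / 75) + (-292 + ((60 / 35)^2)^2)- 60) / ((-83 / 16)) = 738718672 / 7373471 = 100.19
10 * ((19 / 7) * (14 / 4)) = 95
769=769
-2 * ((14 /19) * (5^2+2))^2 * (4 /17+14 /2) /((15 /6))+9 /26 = -1827495963 /797810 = -2290.64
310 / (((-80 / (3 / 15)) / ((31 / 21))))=-1.14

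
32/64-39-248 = -286.50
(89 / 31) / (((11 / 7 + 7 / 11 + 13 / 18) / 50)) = 6167700 / 125891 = 48.99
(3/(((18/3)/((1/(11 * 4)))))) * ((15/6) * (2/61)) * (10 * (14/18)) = 175/24156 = 0.01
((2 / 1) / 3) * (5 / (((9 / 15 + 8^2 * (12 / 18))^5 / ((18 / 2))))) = 22781250 / 115139273278249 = 0.00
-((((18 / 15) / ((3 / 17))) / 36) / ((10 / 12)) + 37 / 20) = -623 / 300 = -2.08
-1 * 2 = -2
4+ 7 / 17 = 75 / 17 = 4.41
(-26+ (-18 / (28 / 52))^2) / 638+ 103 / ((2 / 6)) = 441520 / 1421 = 310.71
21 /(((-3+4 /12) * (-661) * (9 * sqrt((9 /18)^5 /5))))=7 * sqrt(10) /1322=0.02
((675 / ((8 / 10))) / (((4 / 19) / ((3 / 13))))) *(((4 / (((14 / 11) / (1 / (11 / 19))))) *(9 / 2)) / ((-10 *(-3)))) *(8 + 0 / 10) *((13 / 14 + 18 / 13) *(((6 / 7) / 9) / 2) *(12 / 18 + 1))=512935875 / 463736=1106.09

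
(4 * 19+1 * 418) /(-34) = -247 /17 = -14.53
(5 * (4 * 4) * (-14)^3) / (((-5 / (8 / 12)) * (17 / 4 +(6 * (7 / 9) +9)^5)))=28449792 / 463428935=0.06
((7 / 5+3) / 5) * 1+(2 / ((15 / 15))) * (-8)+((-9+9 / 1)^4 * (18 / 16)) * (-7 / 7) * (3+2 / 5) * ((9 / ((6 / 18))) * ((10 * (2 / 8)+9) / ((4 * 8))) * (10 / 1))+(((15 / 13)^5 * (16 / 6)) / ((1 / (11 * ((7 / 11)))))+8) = 288284846 / 9282325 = 31.06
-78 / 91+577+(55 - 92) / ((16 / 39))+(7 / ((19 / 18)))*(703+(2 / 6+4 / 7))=577243 / 112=5153.96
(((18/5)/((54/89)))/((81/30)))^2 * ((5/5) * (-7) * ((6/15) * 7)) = -3105032/32805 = -94.65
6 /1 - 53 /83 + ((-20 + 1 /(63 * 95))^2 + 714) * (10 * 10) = 13248596695337 /118923147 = 111404.69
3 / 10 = 0.30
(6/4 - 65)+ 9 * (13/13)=-54.50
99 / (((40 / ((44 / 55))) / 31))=3069 / 50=61.38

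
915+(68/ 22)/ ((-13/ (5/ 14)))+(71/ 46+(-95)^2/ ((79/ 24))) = 13307304429/ 3637634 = 3658.23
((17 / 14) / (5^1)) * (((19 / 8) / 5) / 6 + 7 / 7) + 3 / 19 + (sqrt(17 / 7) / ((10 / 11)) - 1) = -26449 / 45600 + 11 * sqrt(119) / 70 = 1.13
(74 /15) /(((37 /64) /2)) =256 /15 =17.07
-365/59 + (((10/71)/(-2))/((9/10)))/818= -95394590/15419709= -6.19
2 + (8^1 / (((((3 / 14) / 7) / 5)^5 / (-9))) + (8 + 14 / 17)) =-3841663386395032 / 459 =-8369637007396.58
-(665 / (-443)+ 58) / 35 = -25029 / 15505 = -1.61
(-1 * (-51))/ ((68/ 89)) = 267/ 4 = 66.75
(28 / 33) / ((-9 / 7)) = -196 / 297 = -0.66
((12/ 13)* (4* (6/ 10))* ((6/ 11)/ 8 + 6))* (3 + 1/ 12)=29637/ 715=41.45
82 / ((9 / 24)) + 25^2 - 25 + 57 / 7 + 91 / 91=17384 / 21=827.81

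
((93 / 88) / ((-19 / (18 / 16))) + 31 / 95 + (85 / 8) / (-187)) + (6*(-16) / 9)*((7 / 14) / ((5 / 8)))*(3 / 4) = -414193 / 66880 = -6.19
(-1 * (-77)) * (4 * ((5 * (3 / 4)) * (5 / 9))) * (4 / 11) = 700 / 3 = 233.33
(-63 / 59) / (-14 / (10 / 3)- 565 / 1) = 315 / 167914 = 0.00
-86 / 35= -2.46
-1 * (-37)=37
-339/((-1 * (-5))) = -339/5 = -67.80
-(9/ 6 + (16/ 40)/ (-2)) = -13/ 10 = -1.30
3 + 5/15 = 10/3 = 3.33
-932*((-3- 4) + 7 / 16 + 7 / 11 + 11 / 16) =107413 / 22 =4882.41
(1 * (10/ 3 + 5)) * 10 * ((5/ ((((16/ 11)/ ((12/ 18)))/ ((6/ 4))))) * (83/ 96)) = 570625/ 2304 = 247.67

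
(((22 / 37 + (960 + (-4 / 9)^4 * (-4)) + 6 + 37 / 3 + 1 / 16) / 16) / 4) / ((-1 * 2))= -3801902261 / 497166336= -7.65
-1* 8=-8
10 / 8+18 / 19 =167 / 76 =2.20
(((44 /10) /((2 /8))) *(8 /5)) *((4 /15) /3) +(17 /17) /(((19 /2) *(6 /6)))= 55754 /21375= 2.61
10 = 10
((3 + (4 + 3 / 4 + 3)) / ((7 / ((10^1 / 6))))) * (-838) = -2144.88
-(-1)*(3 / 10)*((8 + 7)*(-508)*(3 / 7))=-6858 / 7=-979.71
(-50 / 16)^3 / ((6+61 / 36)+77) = -140625 / 390272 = -0.36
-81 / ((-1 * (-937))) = -81 / 937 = -0.09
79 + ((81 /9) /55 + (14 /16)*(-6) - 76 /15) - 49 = 13099 /660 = 19.85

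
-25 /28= -0.89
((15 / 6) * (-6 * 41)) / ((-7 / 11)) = 6765 / 7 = 966.43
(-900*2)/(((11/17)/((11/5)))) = -6120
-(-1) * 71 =71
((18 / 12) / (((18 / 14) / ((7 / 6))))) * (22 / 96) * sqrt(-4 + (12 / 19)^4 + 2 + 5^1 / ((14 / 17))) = 77 * sqrt(108060414) / 1247616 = 0.64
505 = 505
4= 4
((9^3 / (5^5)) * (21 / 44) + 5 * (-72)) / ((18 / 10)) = -5498299 / 27500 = -199.94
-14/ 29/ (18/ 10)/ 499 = -70/ 130239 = -0.00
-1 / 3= -0.33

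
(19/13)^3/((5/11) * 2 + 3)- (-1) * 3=358862/94471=3.80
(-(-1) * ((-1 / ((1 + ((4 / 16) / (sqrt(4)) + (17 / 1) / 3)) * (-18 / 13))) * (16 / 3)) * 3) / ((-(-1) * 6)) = 416 / 1467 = 0.28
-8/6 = -4/3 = -1.33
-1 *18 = -18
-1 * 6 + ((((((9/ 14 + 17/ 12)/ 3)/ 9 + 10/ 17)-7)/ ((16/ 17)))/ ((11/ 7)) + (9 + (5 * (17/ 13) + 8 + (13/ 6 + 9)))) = 18103933/ 741312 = 24.42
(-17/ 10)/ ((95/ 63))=-1071/ 950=-1.13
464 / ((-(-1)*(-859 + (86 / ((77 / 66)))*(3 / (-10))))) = -0.53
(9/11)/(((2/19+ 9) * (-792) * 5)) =-19/837320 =-0.00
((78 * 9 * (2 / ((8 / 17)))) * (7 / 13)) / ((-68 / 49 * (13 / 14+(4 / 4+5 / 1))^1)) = -167.08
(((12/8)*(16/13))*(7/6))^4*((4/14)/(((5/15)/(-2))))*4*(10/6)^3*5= -878080000/257049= -3416.00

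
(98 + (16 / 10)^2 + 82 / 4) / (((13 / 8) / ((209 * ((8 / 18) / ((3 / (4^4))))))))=5181755392 / 8775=590513.43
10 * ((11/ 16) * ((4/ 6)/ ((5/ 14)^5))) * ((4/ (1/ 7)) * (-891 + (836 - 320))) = -41412448/ 5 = -8282489.60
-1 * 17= -17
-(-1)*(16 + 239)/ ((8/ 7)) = 223.12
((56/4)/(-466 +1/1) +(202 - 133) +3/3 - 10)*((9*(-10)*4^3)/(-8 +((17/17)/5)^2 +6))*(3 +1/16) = 16731600/31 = 539729.03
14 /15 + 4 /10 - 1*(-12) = 40 /3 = 13.33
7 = 7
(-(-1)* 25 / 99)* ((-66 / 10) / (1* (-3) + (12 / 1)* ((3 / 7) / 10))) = 175 / 261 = 0.67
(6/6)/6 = 0.17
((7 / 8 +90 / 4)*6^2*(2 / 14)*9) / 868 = 15147 / 12152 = 1.25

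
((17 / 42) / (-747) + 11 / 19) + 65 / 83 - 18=-9918287 / 596106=-16.64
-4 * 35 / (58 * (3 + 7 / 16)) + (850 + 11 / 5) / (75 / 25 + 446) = 1.20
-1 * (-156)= 156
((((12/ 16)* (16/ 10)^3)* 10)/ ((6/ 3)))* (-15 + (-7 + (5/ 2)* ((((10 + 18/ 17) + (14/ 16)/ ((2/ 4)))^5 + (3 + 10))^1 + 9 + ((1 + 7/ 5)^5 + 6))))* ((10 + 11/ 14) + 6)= 220945100087166117591/ 993899900000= 222301159.39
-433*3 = -1299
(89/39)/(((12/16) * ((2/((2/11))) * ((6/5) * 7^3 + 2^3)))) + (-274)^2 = 101357330678/1350063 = 75076.00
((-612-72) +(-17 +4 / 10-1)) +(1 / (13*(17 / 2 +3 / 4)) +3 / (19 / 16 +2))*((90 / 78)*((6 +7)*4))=-26355716 / 40885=-644.63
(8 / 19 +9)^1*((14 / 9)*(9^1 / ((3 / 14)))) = 35084 / 57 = 615.51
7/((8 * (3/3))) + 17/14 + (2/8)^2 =241/112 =2.15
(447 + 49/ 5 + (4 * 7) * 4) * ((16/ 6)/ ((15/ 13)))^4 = 36967530496/ 2278125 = 16227.17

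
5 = 5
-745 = -745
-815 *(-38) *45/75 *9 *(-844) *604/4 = -21313479672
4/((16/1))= 1/4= 0.25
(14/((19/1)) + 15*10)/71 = 2.12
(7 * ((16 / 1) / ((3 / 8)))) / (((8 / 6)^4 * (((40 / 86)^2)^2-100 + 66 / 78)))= -8399994057 / 8809508978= -0.95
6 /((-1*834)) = -0.01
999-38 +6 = 967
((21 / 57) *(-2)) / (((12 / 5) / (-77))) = 2695 / 114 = 23.64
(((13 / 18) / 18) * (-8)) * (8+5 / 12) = -1313 / 486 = -2.70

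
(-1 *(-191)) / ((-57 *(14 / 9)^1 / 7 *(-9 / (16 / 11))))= 1528 / 627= 2.44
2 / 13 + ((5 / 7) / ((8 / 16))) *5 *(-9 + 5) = -2586 / 91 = -28.42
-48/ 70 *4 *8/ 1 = -768/ 35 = -21.94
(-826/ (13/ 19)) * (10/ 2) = -78470/ 13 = -6036.15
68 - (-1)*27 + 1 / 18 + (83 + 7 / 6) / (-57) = 93.58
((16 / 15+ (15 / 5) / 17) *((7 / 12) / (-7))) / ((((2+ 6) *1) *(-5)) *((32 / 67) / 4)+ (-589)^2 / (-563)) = 11957557 / 71677033020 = 0.00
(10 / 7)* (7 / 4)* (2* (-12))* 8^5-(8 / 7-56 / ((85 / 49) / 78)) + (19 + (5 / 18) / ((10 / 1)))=-42059114441 / 21420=-1963544.09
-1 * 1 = -1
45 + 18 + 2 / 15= 947 / 15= 63.13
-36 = -36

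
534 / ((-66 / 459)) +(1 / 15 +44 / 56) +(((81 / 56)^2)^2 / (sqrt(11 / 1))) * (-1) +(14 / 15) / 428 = -458855374 / 123585 -43046721 * sqrt(11) / 108179456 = -3714.19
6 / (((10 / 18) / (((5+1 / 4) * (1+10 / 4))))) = 3969 / 20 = 198.45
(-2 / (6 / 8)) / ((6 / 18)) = -8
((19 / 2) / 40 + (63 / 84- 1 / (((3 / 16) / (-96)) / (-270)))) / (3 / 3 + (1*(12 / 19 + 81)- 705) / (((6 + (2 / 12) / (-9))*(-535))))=-115700.84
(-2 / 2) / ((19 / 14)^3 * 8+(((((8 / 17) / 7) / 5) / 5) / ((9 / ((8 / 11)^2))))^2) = -73472994354375 / 1469245681941883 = -0.05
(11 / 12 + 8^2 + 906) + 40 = 12131 / 12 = 1010.92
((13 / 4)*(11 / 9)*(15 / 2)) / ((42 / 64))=2860 / 63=45.40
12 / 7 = 1.71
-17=-17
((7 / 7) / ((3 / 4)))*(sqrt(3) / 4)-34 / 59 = -34 / 59 + sqrt(3) / 3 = 0.00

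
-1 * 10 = -10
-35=-35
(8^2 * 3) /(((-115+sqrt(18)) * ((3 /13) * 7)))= -95680 /92449 -2496 * sqrt(2) /92449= -1.07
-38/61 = -0.62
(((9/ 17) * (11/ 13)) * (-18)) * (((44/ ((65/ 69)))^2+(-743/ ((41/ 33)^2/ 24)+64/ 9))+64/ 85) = 2014410161838096/ 26683059325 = 75493.97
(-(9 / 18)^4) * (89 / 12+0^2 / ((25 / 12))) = -89 / 192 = -0.46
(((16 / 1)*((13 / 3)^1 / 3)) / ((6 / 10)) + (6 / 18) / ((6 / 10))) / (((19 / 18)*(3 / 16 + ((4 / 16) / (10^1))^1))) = 168800 / 969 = 174.20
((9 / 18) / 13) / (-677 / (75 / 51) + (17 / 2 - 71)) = -25 / 339859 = -0.00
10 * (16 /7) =160 /7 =22.86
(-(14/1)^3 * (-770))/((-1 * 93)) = -2112880/93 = -22719.14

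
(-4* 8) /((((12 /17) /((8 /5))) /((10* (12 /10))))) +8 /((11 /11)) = -862.40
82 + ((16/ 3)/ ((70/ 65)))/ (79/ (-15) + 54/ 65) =97950/ 1211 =80.88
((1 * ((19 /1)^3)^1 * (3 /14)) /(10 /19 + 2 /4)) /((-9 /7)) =-130321 /117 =-1113.85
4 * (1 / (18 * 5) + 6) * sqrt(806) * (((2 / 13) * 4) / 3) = 8656 * sqrt(806) / 1755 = 140.03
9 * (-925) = -8325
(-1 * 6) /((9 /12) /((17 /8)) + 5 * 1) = -102 /91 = -1.12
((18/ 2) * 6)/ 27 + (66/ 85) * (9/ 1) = 764/ 85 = 8.99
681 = 681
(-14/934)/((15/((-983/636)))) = 0.00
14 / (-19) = -14 / 19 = -0.74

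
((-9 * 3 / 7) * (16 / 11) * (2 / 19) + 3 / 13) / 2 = -6843 / 38038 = -0.18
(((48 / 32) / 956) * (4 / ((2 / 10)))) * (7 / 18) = 35 / 2868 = 0.01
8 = 8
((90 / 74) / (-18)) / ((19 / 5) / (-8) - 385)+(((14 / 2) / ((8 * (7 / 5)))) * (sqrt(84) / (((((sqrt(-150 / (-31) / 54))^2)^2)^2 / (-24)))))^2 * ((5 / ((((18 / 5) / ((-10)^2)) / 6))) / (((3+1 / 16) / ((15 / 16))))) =9048473222571616965663528956 / 7799845703125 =1160083617929307.97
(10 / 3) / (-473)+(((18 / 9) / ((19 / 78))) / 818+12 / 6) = 22087070 / 11027049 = 2.00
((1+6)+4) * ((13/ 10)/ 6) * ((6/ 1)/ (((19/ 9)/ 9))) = 11583/ 190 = 60.96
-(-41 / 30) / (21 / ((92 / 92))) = 41 / 630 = 0.07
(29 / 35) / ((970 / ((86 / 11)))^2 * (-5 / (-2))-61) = 107242 / 4972994145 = 0.00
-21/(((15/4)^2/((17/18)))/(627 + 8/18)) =-5375944/6075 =-884.93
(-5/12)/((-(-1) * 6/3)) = -5/24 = -0.21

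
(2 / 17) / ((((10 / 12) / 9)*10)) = 54 / 425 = 0.13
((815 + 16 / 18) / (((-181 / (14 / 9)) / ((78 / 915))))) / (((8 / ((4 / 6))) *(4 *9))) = -668213 / 482933340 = -0.00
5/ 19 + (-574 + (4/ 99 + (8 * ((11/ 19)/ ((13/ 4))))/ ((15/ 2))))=-70119763/ 122265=-573.51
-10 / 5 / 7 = -0.29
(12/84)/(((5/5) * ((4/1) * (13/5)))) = 5/364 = 0.01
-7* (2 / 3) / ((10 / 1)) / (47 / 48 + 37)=-112 / 9115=-0.01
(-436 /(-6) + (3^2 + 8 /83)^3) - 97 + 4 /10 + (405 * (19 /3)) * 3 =72248776067 /8576805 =8423.74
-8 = -8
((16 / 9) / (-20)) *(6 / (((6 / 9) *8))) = -1 / 10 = -0.10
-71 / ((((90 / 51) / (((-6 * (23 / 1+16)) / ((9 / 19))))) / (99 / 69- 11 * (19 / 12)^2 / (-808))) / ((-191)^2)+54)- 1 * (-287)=9289481998026626057 / 32516498858902434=285.69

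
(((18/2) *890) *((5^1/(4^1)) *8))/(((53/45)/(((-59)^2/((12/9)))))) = 9410448375/53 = 177555629.72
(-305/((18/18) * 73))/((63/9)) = -305/511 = -0.60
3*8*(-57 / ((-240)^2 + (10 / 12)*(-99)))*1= -912 / 38345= -0.02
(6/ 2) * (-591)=-1773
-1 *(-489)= 489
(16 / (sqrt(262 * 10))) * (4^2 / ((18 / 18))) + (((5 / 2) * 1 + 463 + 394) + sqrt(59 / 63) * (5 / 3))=866.11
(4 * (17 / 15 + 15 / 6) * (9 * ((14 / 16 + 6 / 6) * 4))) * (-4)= -3924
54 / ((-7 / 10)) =-540 / 7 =-77.14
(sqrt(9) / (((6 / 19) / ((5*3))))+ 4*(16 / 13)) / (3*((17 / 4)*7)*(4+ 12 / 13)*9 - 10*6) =3833 / 101256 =0.04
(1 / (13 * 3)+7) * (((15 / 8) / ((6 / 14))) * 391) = 12018.24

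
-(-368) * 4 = 1472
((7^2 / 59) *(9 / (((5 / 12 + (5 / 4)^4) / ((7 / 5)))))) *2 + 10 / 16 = 41170681 / 5180200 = 7.95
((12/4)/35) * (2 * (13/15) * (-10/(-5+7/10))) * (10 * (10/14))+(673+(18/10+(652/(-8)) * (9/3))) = 9118421/21070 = 432.77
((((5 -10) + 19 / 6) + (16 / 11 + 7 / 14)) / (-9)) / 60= -1 / 4455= -0.00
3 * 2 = 6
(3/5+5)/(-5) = -28/25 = -1.12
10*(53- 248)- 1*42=-1992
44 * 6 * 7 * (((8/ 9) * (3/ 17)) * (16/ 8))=9856/ 17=579.76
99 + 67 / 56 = 5611 / 56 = 100.20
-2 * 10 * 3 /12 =-5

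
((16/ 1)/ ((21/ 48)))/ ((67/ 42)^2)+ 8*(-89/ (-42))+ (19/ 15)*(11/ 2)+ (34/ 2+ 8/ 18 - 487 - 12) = -1253585519/ 2828070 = -443.27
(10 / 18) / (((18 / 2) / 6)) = 10 / 27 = 0.37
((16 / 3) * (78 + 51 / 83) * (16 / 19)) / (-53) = -556800 / 83581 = -6.66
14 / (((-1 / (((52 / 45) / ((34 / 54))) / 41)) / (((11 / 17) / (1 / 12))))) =-288288 / 59245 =-4.87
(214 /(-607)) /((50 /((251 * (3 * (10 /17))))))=-161142 /51595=-3.12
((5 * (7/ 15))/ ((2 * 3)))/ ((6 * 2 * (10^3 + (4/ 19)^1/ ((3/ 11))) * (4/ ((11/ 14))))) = 209/ 32857344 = 0.00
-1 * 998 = -998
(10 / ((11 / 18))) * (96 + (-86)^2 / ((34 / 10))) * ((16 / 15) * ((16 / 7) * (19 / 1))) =321957888 / 187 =1721699.94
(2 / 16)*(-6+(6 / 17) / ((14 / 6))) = -87 / 119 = -0.73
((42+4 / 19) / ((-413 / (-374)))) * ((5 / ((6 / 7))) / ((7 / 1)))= 749870 / 23541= 31.85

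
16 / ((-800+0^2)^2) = 1 / 40000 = 0.00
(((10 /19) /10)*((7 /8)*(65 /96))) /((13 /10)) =175 /7296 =0.02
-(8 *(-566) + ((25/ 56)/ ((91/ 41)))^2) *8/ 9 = 4024.85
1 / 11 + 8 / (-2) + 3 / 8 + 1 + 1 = -135 / 88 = -1.53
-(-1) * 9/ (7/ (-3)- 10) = -27/ 37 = -0.73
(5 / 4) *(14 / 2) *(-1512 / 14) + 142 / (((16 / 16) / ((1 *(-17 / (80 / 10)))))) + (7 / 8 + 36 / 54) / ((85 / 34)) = -18692 / 15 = -1246.13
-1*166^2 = -27556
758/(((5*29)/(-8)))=-6064/145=-41.82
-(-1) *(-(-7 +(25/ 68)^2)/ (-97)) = -31743/ 448528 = -0.07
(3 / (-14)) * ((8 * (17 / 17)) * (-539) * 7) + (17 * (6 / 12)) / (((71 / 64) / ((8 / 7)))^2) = 1599882436 / 247009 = 6477.02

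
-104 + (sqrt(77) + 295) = sqrt(77) + 191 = 199.77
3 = 3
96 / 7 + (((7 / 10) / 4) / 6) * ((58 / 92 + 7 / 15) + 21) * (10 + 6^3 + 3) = 186984187 / 1159200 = 161.30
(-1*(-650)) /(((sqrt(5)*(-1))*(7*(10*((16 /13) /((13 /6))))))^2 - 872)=9282325 /100443404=0.09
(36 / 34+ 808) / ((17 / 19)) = 261326 / 289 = 904.24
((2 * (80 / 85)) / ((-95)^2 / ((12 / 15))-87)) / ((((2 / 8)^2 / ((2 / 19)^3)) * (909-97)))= 4096 / 1059889903793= 0.00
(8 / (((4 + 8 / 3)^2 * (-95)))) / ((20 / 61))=-0.01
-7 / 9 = -0.78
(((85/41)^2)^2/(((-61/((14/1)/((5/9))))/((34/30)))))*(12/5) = -3578039640/172371421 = -20.76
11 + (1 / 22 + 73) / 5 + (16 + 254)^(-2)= 20535941 / 801900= 25.61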